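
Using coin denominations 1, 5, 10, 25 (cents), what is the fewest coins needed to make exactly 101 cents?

5

101 − 4×25→1 − 1×1→0
Total coins = 4 + 1 = 5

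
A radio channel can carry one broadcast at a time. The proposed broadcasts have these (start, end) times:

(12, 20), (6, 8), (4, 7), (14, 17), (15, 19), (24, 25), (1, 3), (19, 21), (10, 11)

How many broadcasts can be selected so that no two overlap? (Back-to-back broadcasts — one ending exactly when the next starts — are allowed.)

Order by finish time; keep every interval that doesn't clash with the previous kept one.
By end time: (1,3), (4,7), (6,8), (10,11), (14,17), (15,19), (12,20), (19,21), (24,25).
Pick (1,3); next start ≥ 3 → (4,7); next start ≥ 7 → (10,11); next start ≥ 11 → (14,17); next start ≥ 17 → (19,21); next start ≥ 21 → (24,25).
Selected 6 broadcasts.

6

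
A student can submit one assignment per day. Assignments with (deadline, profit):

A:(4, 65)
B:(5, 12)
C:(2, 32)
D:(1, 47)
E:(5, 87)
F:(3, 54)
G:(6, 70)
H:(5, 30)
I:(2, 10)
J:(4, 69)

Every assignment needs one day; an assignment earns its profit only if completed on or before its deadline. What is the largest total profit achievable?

392

Sort by profit descending; place each in the latest free slot ≤ its deadline.
By profit: E(d5,87), G(d6,70), J(d4,69), A(d4,65), F(d3,54), D(d1,47), C(d2,32), H(d5,30), B(d5,12), I(d2,10)
E→slot 5; G→slot 6; J→slot 4; A→slot 3; F→slot 2; D→slot 1; C skipped; H skipped; B skipped; I skipped.
Profit = 47 + 54 + 65 + 69 + 87 + 70 = 392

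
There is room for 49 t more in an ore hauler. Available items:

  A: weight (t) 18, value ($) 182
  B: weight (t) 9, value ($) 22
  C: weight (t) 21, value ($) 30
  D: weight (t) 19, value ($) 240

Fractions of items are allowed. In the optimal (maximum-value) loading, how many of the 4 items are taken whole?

Greedy by value/weight ratio, highest first.
Ratios (sorted): D 12.63, A 10.11, B 2.44, C 1.43
take D (19 @ 240); take A (18 @ 182); take B (9 @ 22); take 3/21 of C → 4.29. Capacity used 49/49.
3 item(s) taken whole; one partial (take 3/21 of C).

3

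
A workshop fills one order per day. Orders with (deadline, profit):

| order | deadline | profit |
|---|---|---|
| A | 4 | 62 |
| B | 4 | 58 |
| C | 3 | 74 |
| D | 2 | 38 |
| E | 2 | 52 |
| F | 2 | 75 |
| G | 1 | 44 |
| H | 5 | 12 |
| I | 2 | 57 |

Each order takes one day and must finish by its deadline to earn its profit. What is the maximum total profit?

By profit: F(d2,75), C(d3,74), A(d4,62), B(d4,58), I(d2,57), E(d2,52), G(d1,44), D(d2,38), H(d5,12)
F→slot 2; C→slot 3; A→slot 4; B→slot 1; I skipped; E skipped; G skipped; D skipped; H→slot 5.
Profit = 58 + 75 + 74 + 62 + 12 = 281

281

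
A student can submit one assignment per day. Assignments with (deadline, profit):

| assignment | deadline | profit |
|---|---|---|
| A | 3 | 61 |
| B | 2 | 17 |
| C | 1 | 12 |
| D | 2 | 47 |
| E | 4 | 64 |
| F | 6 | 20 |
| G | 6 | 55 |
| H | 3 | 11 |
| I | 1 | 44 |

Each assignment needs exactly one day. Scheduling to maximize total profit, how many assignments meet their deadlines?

6

By profit: E(d4,64), A(d3,61), G(d6,55), D(d2,47), I(d1,44), F(d6,20), B(d2,17), C(d1,12), H(d3,11)
E→slot 4; A→slot 3; G→slot 6; D→slot 2; I→slot 1; F→slot 5; B skipped; C skipped; H skipped.
6 of 9 scheduled.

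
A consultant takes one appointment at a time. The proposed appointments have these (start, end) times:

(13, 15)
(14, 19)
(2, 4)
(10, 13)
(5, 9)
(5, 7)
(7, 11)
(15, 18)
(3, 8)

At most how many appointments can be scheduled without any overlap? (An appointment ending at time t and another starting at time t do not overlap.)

Greedy by earliest finish: after sorting by end time, pick each interval compatible with the last pick.
By end time: (2,4), (5,7), (3,8), (5,9), (7,11), (10,13), (13,15), (15,18), (14,19).
Pick (2,4); next start ≥ 4 → (5,7); next start ≥ 7 → (7,11); next start ≥ 11 → (13,15); next start ≥ 15 → (15,18).
Selected 5 appointments.

5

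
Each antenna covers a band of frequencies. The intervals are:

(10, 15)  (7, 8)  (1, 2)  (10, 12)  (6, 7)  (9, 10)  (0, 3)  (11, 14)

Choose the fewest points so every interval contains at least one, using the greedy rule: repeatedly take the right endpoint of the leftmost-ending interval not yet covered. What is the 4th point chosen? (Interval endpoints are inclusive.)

14

Process intervals by earliest right end; each time one isn't hit yet, stab at its right endpoint.
Sorted: [1,2] [0,3] [6,7] [7,8] [9,10] [10,12] [11,14] [10,15]
{[1,2],[0,3]} hit by 2; {[6,7],[7,8]} hit by 7; {[9,10],[10,12]} hit by 10; {[11,14],[10,15]} hit by 14.
Points: 2, 7, 10, 14 (4 total).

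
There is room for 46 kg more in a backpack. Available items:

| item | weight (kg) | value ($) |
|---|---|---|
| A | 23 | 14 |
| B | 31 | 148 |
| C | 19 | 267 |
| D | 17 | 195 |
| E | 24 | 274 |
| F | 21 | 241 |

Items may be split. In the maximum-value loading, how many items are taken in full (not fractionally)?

2

Ratios (sorted): C 14.05, F 11.48, D 11.47, E 11.42, B 4.77, A 0.61
take C (19 @ 267); take F (21 @ 241); take 6/17 of D → 68.82. Capacity used 46/46.
2 item(s) taken whole; one partial (take 6/17 of D).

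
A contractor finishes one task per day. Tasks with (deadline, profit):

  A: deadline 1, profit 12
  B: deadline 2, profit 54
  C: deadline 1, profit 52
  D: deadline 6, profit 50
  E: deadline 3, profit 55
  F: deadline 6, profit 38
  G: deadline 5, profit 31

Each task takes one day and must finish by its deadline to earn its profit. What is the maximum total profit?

Take jobs in profit order; each goes to the latest open slot no later than its deadline.
By profit: E(d3,55), B(d2,54), C(d1,52), D(d6,50), F(d6,38), G(d5,31), A(d1,12)
E→slot 3; B→slot 2; C→slot 1; D→slot 6; F→slot 5; G→slot 4; A skipped.
Profit = 52 + 54 + 55 + 31 + 38 + 50 = 280

280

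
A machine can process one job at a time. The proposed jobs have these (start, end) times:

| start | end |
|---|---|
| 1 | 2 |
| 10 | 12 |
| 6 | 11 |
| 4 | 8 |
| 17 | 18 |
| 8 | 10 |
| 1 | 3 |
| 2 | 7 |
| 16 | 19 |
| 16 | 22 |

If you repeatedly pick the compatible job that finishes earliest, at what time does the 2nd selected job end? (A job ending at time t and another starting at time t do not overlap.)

By end time: (1,2), (1,3), (2,7), (4,8), (8,10), (6,11), (10,12), (17,18), (16,19), (16,22).
Pick (1,2); next start ≥ 2 → (2,7); next start ≥ 7 → (8,10); next start ≥ 10 → (10,12); next start ≥ 12 → (17,18).
Selected: (1,2) (2,7) (8,10) (10,12) (17,18)

7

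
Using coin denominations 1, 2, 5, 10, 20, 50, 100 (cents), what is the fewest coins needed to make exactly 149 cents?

Use the largest denomination that fits, subtract, and repeat.
149 − 1×100→49 − 2×20→9 − 1×5→4 − 2×2→0
Total coins = 1 + 2 + 1 + 2 = 6

6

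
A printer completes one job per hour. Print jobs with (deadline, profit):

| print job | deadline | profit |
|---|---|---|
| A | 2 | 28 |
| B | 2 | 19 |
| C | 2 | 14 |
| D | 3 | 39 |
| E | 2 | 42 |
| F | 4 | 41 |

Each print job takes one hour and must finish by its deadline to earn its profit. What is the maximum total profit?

150

Profit order: E=42 F=41 D=39 A=28 B=19 C=14
Assign: E→slot 2, F→slot 4, D→slot 3, A→slot 1, B skipped, C skipped.
Slots: [1:A] [2:E] [3:D] [4:F]
Profit = 28 + 42 + 39 + 41 = 150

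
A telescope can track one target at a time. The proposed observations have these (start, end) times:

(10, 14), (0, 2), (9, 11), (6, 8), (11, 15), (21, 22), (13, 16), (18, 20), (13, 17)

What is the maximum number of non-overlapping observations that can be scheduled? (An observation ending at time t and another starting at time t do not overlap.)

6

Sorted by end: (0,2)  (6,8)  (9,11)  (10,14)  (11,15)  (13,16)  (13,17)  (18,20)  (21,22)
take (0,2); take (6,8); take (9,11); take (11,15); take (18,20); take (21,22).
Selected 6 observations.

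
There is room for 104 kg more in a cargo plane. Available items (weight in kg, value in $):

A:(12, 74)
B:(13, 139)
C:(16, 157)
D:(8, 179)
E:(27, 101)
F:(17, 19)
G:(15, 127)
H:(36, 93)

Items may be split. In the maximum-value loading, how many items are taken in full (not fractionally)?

Sort by value per unit weight and fill in that order.
Order: D (179/8=22.38) > B (139/13=10.69) > C (157/16=9.81) > G (127/15=8.47) > A (74/12=6.17) > E (101/27=3.74) > H (93/36=2.58) > F (19/17=1.12)
Fill: take D (8 @ 179) → take B (13 @ 139) → take C (16 @ 157) → take G (15 @ 127) → take A (12 @ 74) → take E (27 @ 101) → take 13/36 of H → 33.58; 104/104 used.
6 item(s) taken whole; one partial (take 13/36 of H).

6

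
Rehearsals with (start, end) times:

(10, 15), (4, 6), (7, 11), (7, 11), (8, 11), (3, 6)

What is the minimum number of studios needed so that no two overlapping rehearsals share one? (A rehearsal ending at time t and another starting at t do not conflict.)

The answer is the maximum number of intervals overlapping at any instant.
starts: [3, 4, 7, 7, 8, 10]
ends:   [6, 6, 11, 11, 11, 15]
s3→1 s4→2 e6→1 e6→0 s7→1 s7→2 s8→3 s10→4  — peak 4.

4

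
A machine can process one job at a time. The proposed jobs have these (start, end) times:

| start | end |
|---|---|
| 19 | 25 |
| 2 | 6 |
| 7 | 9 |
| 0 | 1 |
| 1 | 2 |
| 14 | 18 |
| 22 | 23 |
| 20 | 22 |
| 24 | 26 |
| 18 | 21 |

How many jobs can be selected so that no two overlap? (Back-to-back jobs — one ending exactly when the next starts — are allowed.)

Sorted by end: (0,1)  (1,2)  (2,6)  (7,9)  (14,18)  (18,21)  (20,22)  (22,23)  (19,25)  (24,26)
take (0,1); take (1,2); take (2,6); take (7,9); take (14,18); take (18,21); take (22,23); take (24,26).
Selected 8 jobs.

8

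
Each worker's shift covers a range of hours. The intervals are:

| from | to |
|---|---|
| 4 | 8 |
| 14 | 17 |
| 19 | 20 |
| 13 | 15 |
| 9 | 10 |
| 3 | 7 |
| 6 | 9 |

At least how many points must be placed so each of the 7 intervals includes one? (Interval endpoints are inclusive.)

4

Process intervals by earliest right end; each time one isn't hit yet, stab at its right endpoint.
Sorted: [3,7] [4,8] [6,9] [9,10] [13,15] [14,17] [19,20]
{[3,7],[4,8],[6,9]} hit by 7; {[9,10]} hit by 10; {[13,15],[14,17]} hit by 15; {[19,20]} hit by 20.
Points: 7, 10, 15, 20 (4 total).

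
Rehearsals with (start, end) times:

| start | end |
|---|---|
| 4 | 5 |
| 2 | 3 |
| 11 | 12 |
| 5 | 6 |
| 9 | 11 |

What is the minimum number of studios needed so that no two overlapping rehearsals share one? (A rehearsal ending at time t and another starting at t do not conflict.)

Events (time:±→running): 2:+→1 … peak 1.

1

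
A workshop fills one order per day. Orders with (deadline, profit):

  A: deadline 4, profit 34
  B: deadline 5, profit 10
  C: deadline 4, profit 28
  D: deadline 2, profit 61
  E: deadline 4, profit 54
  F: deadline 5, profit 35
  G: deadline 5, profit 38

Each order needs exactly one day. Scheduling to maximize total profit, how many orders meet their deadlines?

Profit order: D=61 E=54 G=38 F=35 A=34 C=28 B=10
Assign: D→slot 2, E→slot 4, G→slot 5, F→slot 3, A→slot 1, C skipped, B skipped.
Slots: [1:A] [2:D] [3:F] [4:E] [5:G]
5 of 7 scheduled.

5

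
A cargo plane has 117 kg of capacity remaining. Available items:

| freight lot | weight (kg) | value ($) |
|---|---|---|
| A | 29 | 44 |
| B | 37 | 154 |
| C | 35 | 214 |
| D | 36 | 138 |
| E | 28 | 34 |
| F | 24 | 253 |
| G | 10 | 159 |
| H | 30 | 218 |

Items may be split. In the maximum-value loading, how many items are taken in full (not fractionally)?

Order: G (159/10=15.90) > F (253/24=10.54) > H (218/30=7.27) > C (214/35=6.11) > B (154/37=4.16) > D (138/36=3.83) > A (44/29=1.52) > E (34/28=1.21)
Fill: take G (10 @ 159) → take F (24 @ 253) → take H (30 @ 218) → take C (35 @ 214) → take 18/37 of B → 74.92; 117/117 used.
4 item(s) taken whole; one partial (take 18/37 of B).

4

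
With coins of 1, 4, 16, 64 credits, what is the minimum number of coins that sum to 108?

6

108 − 1×64→44 − 2×16→12 − 3×4→0
Total coins = 1 + 2 + 3 = 6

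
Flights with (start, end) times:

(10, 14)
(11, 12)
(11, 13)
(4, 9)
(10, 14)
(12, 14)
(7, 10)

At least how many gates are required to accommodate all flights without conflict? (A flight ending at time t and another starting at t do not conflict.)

4

The answer is the maximum number of intervals overlapping at any instant.
starts: [4, 7, 10, 10, 11, 11, 12]
ends:   [9, 10, 12, 13, 14, 14, 14]
s4→1 s7→2 e9→1 e10→0 s10→1 s10→2 s11→3 s11→4  — peak 4.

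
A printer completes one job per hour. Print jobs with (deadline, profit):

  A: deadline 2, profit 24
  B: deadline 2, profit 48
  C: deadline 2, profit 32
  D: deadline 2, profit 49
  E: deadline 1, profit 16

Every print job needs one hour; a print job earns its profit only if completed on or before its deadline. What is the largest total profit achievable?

97

Profit order: D=49 B=48 C=32 A=24 E=16
Assign: D→slot 2, B→slot 1, C skipped, A skipped, E skipped.
Slots: [1:B] [2:D]
Profit = 48 + 49 = 97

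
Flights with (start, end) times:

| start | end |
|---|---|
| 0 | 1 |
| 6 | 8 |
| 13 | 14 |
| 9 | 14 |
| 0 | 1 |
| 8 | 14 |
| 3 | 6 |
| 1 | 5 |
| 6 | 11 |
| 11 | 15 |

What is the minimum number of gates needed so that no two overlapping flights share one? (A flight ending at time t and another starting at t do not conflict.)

4

starts: [0, 0, 1, 3, 6, 6, 8, 9, 11, 13]
ends:   [1, 1, 5, 6, 8, 11, 14, 14, 14, 15]
s0→1 s0→2 e1→1 e1→0 s1→1 s3→2 e5→1 e6→0 s6→1 s6→2 e8→1 s8→2 s9→3 e11→2 s11→3 s13→4  — peak 4.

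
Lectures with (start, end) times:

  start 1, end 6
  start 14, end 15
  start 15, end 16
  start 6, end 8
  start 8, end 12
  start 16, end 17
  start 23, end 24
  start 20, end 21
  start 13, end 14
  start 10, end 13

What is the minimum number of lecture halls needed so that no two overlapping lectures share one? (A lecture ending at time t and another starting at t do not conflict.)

2

starts: [1, 6, 8, 10, 13, 14, 15, 16, 20, 23]
ends:   [6, 8, 12, 13, 14, 15, 16, 17, 21, 24]
s1→1 e6→0 s6→1 e8→0 s8→1 s10→2  — peak 2.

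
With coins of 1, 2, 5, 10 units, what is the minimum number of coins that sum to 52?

Greedy: take as many of the largest coin as possible, then repeat with the remainder.
52 = 5×10 + 1×2
Total coins = 5 + 1 = 6

6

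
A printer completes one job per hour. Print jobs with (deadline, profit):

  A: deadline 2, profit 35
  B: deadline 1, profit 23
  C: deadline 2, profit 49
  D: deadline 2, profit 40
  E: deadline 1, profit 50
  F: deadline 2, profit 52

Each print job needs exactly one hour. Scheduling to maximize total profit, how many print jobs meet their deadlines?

2

Take jobs in profit order; each goes to the latest open slot no later than its deadline.
Profit order: F=52 E=50 C=49 D=40 A=35 B=23
Assign: F→slot 2, E→slot 1, C skipped, D skipped, A skipped, B skipped.
Slots: [1:E] [2:F]
2 of 6 scheduled.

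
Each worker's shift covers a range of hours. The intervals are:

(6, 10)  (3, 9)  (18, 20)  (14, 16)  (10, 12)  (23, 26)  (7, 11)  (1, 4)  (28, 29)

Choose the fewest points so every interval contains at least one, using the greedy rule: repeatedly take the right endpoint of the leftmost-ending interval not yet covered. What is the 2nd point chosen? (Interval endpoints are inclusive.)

Process intervals by earliest right end; each time one isn't hit yet, stab at its right endpoint.
Sorted: [1,4] [3,9] [6,10] [7,11] [10,12] [14,16] [18,20] [23,26] [28,29]
{[1,4],[3,9]} hit by 4; {[6,10],[7,11],[10,12]} hit by 10; {[14,16]} hit by 16; {[18,20]} hit by 20; {[23,26]} hit by 26; {[28,29]} hit by 29.
Points: 4, 10, 16, 20, 26, 29 (6 total).

10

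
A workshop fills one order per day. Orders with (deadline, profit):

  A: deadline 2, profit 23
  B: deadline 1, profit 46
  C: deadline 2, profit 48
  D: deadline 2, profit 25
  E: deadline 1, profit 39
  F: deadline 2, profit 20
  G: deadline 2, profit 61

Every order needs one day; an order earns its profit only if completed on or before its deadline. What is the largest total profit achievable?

109

Sort by profit descending; place each in the latest free slot ≤ its deadline.
Profit order: G=61 C=48 B=46 E=39 D=25 A=23 F=20
Assign: G→slot 2, C→slot 1, B skipped, E skipped, D skipped, A skipped, F skipped.
Slots: [1:C] [2:G]
Profit = 48 + 61 = 109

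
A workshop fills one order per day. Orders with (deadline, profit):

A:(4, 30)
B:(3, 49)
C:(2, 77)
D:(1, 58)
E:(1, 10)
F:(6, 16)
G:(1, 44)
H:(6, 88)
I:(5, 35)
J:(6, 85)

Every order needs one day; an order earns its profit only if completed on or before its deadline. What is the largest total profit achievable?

Sort by profit descending; place each in the latest free slot ≤ its deadline.
By profit: H(d6,88), J(d6,85), C(d2,77), D(d1,58), B(d3,49), G(d1,44), I(d5,35), A(d4,30), F(d6,16), E(d1,10)
H→slot 6; J→slot 5; C→slot 2; D→slot 1; B→slot 3; G skipped; I→slot 4; A skipped; F skipped; E skipped.
Profit = 58 + 77 + 49 + 35 + 85 + 88 = 392

392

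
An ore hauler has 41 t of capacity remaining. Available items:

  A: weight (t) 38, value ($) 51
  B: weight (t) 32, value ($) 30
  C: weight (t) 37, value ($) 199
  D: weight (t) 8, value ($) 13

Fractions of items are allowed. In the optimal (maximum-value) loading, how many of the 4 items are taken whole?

1

Sort by value per unit weight and fill in that order.
Order: C (199/37=5.38) > D (13/8=1.62) > A (51/38=1.34) > B (30/32=0.94)
Fill: take C (37 @ 199) → take 4/8 of D → 6.50; 41/41 used.
1 item(s) taken whole; one partial (take 4/8 of D).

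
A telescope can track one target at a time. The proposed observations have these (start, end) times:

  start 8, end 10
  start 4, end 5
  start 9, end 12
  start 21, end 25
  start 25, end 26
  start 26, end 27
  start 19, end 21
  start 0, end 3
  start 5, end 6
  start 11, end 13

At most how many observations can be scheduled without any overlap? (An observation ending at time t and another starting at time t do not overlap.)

Sort by end time and greedily take each interval whose start is ≥ the last chosen end.
Sorted by end: (0,3)  (4,5)  (5,6)  (8,10)  (9,12)  (11,13)  (19,21)  (21,25)  (25,26)  (26,27)
take (0,3); take (4,5); take (5,6); take (8,10); skip (9,12); take (11,13); take (19,21); take (21,25); take (25,26); take (26,27).
Selected 9 observations.

9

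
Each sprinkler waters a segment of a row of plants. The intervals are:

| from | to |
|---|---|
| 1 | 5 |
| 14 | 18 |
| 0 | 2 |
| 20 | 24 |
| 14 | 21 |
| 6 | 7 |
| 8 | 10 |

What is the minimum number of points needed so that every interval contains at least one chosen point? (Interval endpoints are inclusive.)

Sort by right endpoint; whenever an interval is uncovered, place a point at its right end.
Sorted: [0,2] [1,5] [6,7] [8,10] [14,18] [14,21] [20,24]
{[0,2],[1,5]} hit by 2; {[6,7]} hit by 7; {[8,10]} hit by 10; {[14,18],[14,21]} hit by 18; {[20,24]} hit by 24.
Points: 2, 7, 10, 18, 24 (5 total).

5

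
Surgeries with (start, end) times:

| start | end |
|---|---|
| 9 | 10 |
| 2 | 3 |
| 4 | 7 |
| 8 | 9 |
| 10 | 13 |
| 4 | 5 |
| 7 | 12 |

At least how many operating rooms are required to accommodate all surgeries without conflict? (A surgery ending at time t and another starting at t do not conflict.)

starts: [2, 4, 4, 7, 8, 9, 10]
ends:   [3, 5, 7, 9, 10, 12, 13]
s2→1 e3→0 s4→1 s4→2  — peak 2.

2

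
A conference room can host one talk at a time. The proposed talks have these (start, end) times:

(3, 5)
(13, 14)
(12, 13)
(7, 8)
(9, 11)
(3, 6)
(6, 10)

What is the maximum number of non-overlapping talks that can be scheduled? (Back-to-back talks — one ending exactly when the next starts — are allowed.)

5

Greedy by earliest finish: after sorting by end time, pick each interval compatible with the last pick.
By end time: (3,5), (3,6), (7,8), (6,10), (9,11), (12,13), (13,14).
Pick (3,5); next start ≥ 5 → (7,8); next start ≥ 8 → (9,11); next start ≥ 11 → (12,13); next start ≥ 13 → (13,14).
Selected 5 talks.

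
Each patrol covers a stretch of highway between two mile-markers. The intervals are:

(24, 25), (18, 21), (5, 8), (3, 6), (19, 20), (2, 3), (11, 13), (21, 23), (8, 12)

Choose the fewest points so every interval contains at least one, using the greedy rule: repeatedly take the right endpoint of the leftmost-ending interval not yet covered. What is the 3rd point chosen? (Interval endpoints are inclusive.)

Sorted: [2,3] [3,6] [5,8] [8,12] [11,13] [19,20] [18,21] [21,23] [24,25]
{[2,3],[3,6]} hit by 3; {[5,8],[8,12]} hit by 8; {[11,13]} hit by 13; {[19,20],[18,21]} hit by 20; {[21,23]} hit by 23; {[24,25]} hit by 25.
Points: 3, 8, 13, 20, 23, 25 (6 total).

13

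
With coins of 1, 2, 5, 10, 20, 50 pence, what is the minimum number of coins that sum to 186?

7

Greedy: take as many of the largest coin as possible, then repeat with the remainder.
186 = 3×50 + 1×20 + 1×10 + 1×5 + 1×1
Total coins = 3 + 1 + 1 + 1 + 1 = 7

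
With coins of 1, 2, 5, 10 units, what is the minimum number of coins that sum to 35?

4

35 − 3×10→5 − 1×5→0
Total coins = 3 + 1 = 4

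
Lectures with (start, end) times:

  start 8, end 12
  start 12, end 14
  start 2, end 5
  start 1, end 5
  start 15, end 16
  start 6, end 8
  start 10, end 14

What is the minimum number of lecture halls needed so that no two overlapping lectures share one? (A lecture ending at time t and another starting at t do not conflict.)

Count concurrent intervals with a sweep; the peak is the room count.
Events (time:±→running): 1:+→1 2:+→2 … peak 2.

2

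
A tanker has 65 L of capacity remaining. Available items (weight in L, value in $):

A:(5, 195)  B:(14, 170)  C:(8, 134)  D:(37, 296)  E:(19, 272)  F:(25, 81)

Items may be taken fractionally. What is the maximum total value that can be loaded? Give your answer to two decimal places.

Greedy by value/weight ratio, highest first.
Order: A (195/5=39.00) > C (134/8=16.75) > E (272/19=14.32) > B (170/14=12.14) > D (296/37=8.00) > F (81/25=3.24)
Fill: take A (5 @ 195) → take C (8 @ 134) → take E (19 @ 272) → take B (14 @ 170) → take 19/37 of D → 152.00; 65/65 used.
Total value = 923.00

923.00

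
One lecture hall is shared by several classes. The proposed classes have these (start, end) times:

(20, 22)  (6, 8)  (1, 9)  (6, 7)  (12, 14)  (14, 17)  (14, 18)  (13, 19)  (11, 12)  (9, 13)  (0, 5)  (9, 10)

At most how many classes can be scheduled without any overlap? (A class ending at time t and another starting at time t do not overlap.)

7

Order by finish time; keep every interval that doesn't clash with the previous kept one.
Sorted by end: (0,5)  (6,7)  (6,8)  (1,9)  (9,10)  (11,12)  (9,13)  (12,14)  (14,17)  (14,18)  (13,19)  (20,22)
take (0,5); take (6,7); skip (6,8); take (9,10); take (11,12); take (12,14); take (14,17); skip (14,18); take (20,22).
Selected 7 classes.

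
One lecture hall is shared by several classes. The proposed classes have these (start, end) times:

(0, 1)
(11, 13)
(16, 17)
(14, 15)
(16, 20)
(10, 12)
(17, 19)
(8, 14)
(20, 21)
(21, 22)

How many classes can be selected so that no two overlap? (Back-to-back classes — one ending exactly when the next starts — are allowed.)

Greedy by earliest finish: after sorting by end time, pick each interval compatible with the last pick.
Sorted by end: (0,1)  (10,12)  (11,13)  (8,14)  (14,15)  (16,17)  (17,19)  (16,20)  (20,21)  (21,22)
take (0,1); take (10,12); take (14,15); take (16,17); take (17,19); take (20,21); take (21,22).
Selected 7 classes.

7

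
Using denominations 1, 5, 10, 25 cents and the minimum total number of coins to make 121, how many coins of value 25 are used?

Use the largest denomination that fits, subtract, and repeat.
121 = 4×25 + 2×10 + 1×1
Count of 25: 4

4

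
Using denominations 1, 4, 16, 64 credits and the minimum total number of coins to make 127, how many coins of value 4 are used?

Use the largest denomination that fits, subtract, and repeat.
127 = 1×64 + 3×16 + 3×4 + 3×1
Count of 4: 3

3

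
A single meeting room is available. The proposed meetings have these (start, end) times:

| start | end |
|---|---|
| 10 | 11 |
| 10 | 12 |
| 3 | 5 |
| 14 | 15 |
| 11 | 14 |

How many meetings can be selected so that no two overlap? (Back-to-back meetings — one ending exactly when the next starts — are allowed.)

4

By end time: (3,5), (10,11), (10,12), (11,14), (14,15).
Pick (3,5); next start ≥ 5 → (10,11); next start ≥ 11 → (11,14); next start ≥ 14 → (14,15).
Selected 4 meetings.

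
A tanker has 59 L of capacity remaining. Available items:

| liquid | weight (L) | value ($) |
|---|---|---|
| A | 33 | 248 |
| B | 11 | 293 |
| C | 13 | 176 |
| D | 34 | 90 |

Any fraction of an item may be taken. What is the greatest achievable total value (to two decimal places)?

Sort by value per unit weight and fill in that order.
Ratios (sorted): B 26.64, C 13.54, A 7.52, D 2.65
take B (11 @ 293); take C (13 @ 176); take A (33 @ 248); take 2/34 of D → 5.29. Capacity used 59/59.
Total value = 722.29

722.29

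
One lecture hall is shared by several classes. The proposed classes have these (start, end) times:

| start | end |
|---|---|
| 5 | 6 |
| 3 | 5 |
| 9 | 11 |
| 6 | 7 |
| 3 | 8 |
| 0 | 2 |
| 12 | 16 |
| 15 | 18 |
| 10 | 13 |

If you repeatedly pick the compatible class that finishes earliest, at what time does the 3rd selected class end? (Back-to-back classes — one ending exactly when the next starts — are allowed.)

Greedy by earliest finish: after sorting by end time, pick each interval compatible with the last pick.
By end time: (0,2), (3,5), (5,6), (6,7), (3,8), (9,11), (10,13), (12,16), (15,18).
Pick (0,2); next start ≥ 2 → (3,5); next start ≥ 5 → (5,6); next start ≥ 6 → (6,7); next start ≥ 7 → (9,11); next start ≥ 11 → (12,16).
Selected: (0,2) (3,5) (5,6) (6,7) (9,11) (12,16)

6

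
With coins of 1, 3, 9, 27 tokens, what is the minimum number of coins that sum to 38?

Use the largest denomination that fits, subtract, and repeat.
38 = 1×27 + 1×9 + 2×1
Total coins = 1 + 1 + 2 = 4

4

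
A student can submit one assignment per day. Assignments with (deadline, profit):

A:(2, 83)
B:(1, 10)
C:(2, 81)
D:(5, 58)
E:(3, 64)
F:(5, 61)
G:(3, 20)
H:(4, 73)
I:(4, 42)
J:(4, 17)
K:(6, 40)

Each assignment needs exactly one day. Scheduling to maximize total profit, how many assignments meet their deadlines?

6

Take jobs in profit order; each goes to the latest open slot no later than its deadline.
By profit: A(d2,83), C(d2,81), H(d4,73), E(d3,64), F(d5,61), D(d5,58), I(d4,42), K(d6,40), G(d3,20), J(d4,17), B(d1,10)
A→slot 2; C→slot 1; H→slot 4; E→slot 3; F→slot 5; D skipped; I skipped; K→slot 6; G skipped; J skipped; B skipped.
6 of 11 scheduled.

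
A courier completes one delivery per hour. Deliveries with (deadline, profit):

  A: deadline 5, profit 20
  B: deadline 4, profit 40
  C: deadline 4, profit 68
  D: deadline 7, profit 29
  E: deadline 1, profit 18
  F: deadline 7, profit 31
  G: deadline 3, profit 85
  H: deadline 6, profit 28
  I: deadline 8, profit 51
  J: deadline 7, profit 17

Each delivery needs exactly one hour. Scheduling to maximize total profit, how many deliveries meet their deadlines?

Sort by profit descending; place each in the latest free slot ≤ its deadline.
Profit order: G=85 C=68 I=51 B=40 F=31 D=29 H=28 A=20 E=18 J=17
Assign: G→slot 3, C→slot 4, I→slot 8, B→slot 2, F→slot 7, D→slot 6, H→slot 5, A→slot 1, E skipped, J skipped.
Slots: [1:A] [2:B] [3:G] [4:C] [5:H] [6:D] [7:F] [8:I]
8 of 10 scheduled.

8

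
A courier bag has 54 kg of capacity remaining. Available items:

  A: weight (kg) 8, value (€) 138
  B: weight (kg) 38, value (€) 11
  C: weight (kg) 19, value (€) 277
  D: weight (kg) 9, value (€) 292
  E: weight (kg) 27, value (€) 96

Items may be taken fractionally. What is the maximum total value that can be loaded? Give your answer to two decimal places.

Ratios (sorted): D 32.44, A 17.25, C 14.58, E 3.56, B 0.29
take D (9 @ 292); take A (8 @ 138); take C (19 @ 277); take 18/27 of E → 64.00. Capacity used 54/54.
Total value = 771.00

771.00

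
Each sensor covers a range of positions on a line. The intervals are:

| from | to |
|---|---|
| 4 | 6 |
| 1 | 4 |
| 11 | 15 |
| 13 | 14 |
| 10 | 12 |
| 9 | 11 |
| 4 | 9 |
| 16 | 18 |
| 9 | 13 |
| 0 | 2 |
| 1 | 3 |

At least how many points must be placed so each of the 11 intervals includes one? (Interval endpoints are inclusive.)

5

Sorted: [0,2] [1,3] [1,4] [4,6] [4,9] [9,11] [10,12] [9,13] [13,14] [11,15] [16,18]
{[0,2],[1,3],[1,4]} hit by 2; {[4,6],[4,9]} hit by 6; {[9,11],[10,12],[9,13]} hit by 11; {[13,14],[11,15]} hit by 14; {[16,18]} hit by 18.
Points: 2, 6, 11, 14, 18 (5 total).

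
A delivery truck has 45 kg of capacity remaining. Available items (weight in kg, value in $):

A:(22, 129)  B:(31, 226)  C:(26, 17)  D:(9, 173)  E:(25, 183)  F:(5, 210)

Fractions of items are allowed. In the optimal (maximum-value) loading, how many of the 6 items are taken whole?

3

Sort by value per unit weight and fill in that order.
Ratios (sorted): F 42.00, D 19.22, E 7.32, B 7.29, A 5.86, C 0.65
take F (5 @ 210); take D (9 @ 173); take E (25 @ 183); take 6/31 of B → 43.74. Capacity used 45/45.
3 item(s) taken whole; one partial (take 6/31 of B).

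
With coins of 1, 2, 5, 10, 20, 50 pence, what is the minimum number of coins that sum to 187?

7

187 = 3×50 + 1×20 + 1×10 + 1×5 + 1×2
Total coins = 3 + 1 + 1 + 1 + 1 = 7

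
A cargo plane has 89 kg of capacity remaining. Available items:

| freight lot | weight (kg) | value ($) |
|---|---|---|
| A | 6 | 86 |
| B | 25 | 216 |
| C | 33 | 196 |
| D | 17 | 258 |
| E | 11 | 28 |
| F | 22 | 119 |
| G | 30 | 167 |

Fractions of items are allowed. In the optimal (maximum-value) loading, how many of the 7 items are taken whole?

4

Ratios (sorted): D 15.18, A 14.33, B 8.64, C 5.94, G 5.57, F 5.41, E 2.55
take D (17 @ 258); take A (6 @ 86); take B (25 @ 216); take C (33 @ 196); take 8/30 of G → 44.53. Capacity used 89/89.
4 item(s) taken whole; one partial (take 8/30 of G).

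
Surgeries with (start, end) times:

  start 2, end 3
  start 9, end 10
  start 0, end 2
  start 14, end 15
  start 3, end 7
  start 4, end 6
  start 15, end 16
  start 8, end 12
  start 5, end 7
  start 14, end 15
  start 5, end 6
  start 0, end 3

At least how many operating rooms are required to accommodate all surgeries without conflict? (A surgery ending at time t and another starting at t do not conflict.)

The answer is the maximum number of intervals overlapping at any instant.
Events (time:±→running): 0:+→1 0:+→2 2:-→1 2:+→2 3:-→1 3:-→0 3:+→1 4:+→2 5:+→3 5:+→4 … peak 4.

4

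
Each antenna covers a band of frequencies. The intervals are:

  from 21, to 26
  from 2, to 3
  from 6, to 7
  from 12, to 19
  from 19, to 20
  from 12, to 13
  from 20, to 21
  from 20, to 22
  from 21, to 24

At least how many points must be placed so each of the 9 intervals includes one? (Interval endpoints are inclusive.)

Sorted: [2,3] [6,7] [12,13] [12,19] [19,20] [20,21] [20,22] [21,24] [21,26]
{[2,3]} hit by 3; {[6,7]} hit by 7; {[12,13],[12,19]} hit by 13; {[19,20],[20,21],[20,22]} hit by 20; {[21,24],[21,26]} hit by 24.
Points: 3, 7, 13, 20, 24 (5 total).

5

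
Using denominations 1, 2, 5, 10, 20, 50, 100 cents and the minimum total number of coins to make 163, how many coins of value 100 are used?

163 = 1×100 + 1×50 + 1×10 + 1×2 + 1×1
Count of 100: 1

1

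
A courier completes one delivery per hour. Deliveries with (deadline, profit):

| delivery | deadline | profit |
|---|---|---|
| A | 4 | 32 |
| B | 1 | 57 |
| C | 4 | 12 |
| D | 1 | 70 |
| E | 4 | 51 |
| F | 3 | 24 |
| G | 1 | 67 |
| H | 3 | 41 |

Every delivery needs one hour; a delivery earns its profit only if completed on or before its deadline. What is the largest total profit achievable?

Take jobs in profit order; each goes to the latest open slot no later than its deadline.
By profit: D(d1,70), G(d1,67), B(d1,57), E(d4,51), H(d3,41), A(d4,32), F(d3,24), C(d4,12)
D→slot 1; G skipped; B skipped; E→slot 4; H→slot 3; A→slot 2; F skipped; C skipped.
Profit = 70 + 32 + 41 + 51 = 194

194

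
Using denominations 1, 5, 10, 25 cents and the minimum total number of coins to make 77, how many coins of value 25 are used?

3

Greedy: take as many of the largest coin as possible, then repeat with the remainder.
77 = 3×25 + 2×1
Count of 25: 3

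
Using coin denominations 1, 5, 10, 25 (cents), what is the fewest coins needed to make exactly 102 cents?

6

Greedy: take as many of the largest coin as possible, then repeat with the remainder.
102 − 4×25→2 − 2×1→0
Total coins = 4 + 2 = 6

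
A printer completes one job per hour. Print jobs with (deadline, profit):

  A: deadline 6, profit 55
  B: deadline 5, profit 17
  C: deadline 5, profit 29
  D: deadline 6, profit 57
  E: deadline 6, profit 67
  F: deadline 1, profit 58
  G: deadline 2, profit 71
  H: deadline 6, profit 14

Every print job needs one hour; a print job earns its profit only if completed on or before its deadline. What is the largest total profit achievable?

337

Sort by profit descending; place each in the latest free slot ≤ its deadline.
By profit: G(d2,71), E(d6,67), F(d1,58), D(d6,57), A(d6,55), C(d5,29), B(d5,17), H(d6,14)
G→slot 2; E→slot 6; F→slot 1; D→slot 5; A→slot 4; C→slot 3; B skipped; H skipped.
Profit = 58 + 71 + 29 + 55 + 57 + 67 = 337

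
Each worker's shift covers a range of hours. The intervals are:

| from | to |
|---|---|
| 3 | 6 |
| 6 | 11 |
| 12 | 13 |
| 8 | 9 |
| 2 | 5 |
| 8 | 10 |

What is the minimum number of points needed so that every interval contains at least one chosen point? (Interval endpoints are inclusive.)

3

By right end: [2,5]  [3,6]  [8,9]  [8,10]  [6,11]  [12,13]
[2,5] uncovered → point at 5; [8,9] uncovered → point at 9; [12,13] uncovered → point at 13.
Points: 5, 9, 13 (3 total).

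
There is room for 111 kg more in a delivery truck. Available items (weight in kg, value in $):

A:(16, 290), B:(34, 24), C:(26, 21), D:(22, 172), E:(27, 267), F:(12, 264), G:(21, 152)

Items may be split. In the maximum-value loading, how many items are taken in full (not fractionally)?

Greedy by value/weight ratio, highest first.
Ratios (sorted): F 22.00, A 18.12, E 9.89, D 7.82, G 7.24, C 0.81, B 0.71
take F (12 @ 264); take A (16 @ 290); take E (27 @ 267); take D (22 @ 172); take G (21 @ 152); take 13/26 of C → 10.50. Capacity used 111/111.
5 item(s) taken whole; one partial (take 13/26 of C).

5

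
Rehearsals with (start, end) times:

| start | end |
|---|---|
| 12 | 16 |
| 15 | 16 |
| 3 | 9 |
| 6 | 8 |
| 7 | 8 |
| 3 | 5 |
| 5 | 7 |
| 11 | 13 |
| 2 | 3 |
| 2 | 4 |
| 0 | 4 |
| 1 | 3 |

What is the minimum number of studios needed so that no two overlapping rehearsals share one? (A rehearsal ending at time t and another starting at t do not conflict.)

starts: [0, 1, 2, 2, 3, 3, 5, 6, 7, 11, 12, 15]
ends:   [3, 3, 4, 4, 5, 7, 8, 8, 9, 13, 16, 16]
s0→1 s1→2 s2→3 s2→4  — peak 4.

4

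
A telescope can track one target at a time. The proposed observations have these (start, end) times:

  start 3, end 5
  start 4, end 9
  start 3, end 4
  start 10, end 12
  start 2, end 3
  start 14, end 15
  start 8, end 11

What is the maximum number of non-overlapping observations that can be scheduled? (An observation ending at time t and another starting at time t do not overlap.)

Greedy by earliest finish: after sorting by end time, pick each interval compatible with the last pick.
By end time: (2,3), (3,4), (3,5), (4,9), (8,11), (10,12), (14,15).
Pick (2,3); next start ≥ 3 → (3,4); next start ≥ 4 → (4,9); next start ≥ 9 → (10,12); next start ≥ 12 → (14,15).
Selected 5 observations.

5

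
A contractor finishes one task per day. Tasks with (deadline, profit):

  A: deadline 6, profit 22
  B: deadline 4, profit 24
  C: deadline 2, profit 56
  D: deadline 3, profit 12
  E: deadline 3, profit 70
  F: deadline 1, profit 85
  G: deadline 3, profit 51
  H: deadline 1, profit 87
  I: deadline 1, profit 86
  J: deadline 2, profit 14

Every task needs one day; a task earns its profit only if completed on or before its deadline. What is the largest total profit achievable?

Take jobs in profit order; each goes to the latest open slot no later than its deadline.
By profit: H(d1,87), I(d1,86), F(d1,85), E(d3,70), C(d2,56), G(d3,51), B(d4,24), A(d6,22), J(d2,14), D(d3,12)
H→slot 1; I skipped; F skipped; E→slot 3; C→slot 2; G skipped; B→slot 4; A→slot 6; J skipped; D skipped.
Profit = 87 + 56 + 70 + 24 + 22 = 259

259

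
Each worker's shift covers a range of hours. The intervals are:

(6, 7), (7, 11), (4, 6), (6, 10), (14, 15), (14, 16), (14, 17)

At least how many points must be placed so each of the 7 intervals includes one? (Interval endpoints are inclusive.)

By right end: [4,6]  [6,7]  [6,10]  [7,11]  [14,15]  [14,16]  [14,17]
[4,6] uncovered → point at 6; [7,11] uncovered → point at 11; [14,15] uncovered → point at 15.
Points: 6, 11, 15 (3 total).

3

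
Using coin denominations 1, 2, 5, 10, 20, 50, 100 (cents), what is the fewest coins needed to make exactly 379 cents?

379 = 3×100 + 1×50 + 1×20 + 1×5 + 2×2
Total coins = 3 + 1 + 1 + 1 + 2 = 8

8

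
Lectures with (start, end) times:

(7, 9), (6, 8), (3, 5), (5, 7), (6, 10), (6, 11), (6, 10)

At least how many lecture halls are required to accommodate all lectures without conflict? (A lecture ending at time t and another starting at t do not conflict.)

5

The answer is the maximum number of intervals overlapping at any instant.
Events (time:±→running): 3:+→1 5:-→0 5:+→1 6:+→2 6:+→3 6:+→4 6:+→5 … peak 5.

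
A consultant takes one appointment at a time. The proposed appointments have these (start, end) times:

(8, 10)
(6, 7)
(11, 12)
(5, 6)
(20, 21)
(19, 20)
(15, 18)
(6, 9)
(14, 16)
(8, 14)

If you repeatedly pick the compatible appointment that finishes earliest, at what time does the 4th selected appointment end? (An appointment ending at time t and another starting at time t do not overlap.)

12

Greedy by earliest finish: after sorting by end time, pick each interval compatible with the last pick.
By end time: (5,6), (6,7), (6,9), (8,10), (11,12), (8,14), (14,16), (15,18), (19,20), (20,21).
Pick (5,6); next start ≥ 6 → (6,7); next start ≥ 7 → (8,10); next start ≥ 10 → (11,12); next start ≥ 12 → (14,16); next start ≥ 16 → (19,20); next start ≥ 20 → (20,21).
Selected: (5,6) (6,7) (8,10) (11,12) (14,16) (19,20) (20,21)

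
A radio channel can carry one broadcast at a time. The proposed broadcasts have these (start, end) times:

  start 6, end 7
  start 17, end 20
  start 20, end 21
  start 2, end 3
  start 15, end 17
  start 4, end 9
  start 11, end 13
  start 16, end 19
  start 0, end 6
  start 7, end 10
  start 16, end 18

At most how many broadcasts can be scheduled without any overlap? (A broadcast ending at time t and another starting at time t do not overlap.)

7

Order by finish time; keep every interval that doesn't clash with the previous kept one.
By end time: (2,3), (0,6), (6,7), (4,9), (7,10), (11,13), (15,17), (16,18), (16,19), (17,20), (20,21).
Pick (2,3); next start ≥ 3 → (6,7); next start ≥ 7 → (7,10); next start ≥ 10 → (11,13); next start ≥ 13 → (15,17); next start ≥ 17 → (17,20); next start ≥ 20 → (20,21).
Selected 7 broadcasts.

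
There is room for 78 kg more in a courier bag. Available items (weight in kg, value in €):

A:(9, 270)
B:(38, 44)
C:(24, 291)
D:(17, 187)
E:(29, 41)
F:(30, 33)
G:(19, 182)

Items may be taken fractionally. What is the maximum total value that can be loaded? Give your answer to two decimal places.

942.72

Ratios (sorted): A 30.00, C 12.12, D 11.00, G 9.58, E 1.41, B 1.16, F 1.10
take A (9 @ 270); take C (24 @ 291); take D (17 @ 187); take G (19 @ 182); take 9/29 of E → 12.72. Capacity used 78/78.
Total value = 942.72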